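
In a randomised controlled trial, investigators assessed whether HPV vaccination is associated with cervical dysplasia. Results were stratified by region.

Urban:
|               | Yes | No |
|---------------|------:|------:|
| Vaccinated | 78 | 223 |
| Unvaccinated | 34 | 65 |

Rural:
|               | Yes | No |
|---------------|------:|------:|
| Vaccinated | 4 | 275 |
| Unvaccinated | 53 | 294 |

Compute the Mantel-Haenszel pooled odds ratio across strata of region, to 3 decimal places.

0.345

OR_MH = Σ(aᵢdᵢ/nᵢ) / Σ(bᵢcᵢ/nᵢ), where nᵢ is the stratum total.
Stratum 1 (Urban): n = 400; a·d/n = 78·65/400 = 12.6750; b·c/n = 223·34/400 = 18.9550
Stratum 2 (Rural): n = 626; a·d/n = 4·294/626 = 1.8786; b·c/n = 275·53/626 = 23.2827
OR_MH = (12.6750 + 1.8786) / (18.9550 + 23.2827) = 14.5536 / 42.2377 = 0.34456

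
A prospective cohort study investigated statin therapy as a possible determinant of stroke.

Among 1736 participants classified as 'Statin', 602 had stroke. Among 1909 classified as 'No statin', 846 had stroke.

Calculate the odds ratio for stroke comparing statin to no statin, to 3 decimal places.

From the description: a = 602, b = 1134, c = 846, d = 1063.
OR = (a·d)/(b·c) = (602 × 1063) / (1134 × 846) = 639926 / 959364 = 0.66703
Exposure is associated with lower odds of stroke (OR = 0.67 < 1).

0.667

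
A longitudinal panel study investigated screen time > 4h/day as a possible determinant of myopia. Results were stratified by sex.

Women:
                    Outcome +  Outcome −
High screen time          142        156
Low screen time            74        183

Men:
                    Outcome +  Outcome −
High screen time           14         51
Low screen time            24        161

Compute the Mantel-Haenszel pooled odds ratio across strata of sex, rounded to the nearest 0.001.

OR_MH = Σ(aᵢdᵢ/nᵢ) / Σ(bᵢcᵢ/nᵢ), where nᵢ is the stratum total.
Stratum 1 (Women): n = 555; a·d/n = 142·183/555 = 46.8216; b·c/n = 156·74/555 = 20.8000
Stratum 2 (Men): n = 250; a·d/n = 14·161/250 = 9.0160; b·c/n = 51·24/250 = 4.8960
OR_MH = (46.8216 + 9.0160) / (20.8000 + 4.8960) = 55.8376 / 25.6960 = 2.17301

2.173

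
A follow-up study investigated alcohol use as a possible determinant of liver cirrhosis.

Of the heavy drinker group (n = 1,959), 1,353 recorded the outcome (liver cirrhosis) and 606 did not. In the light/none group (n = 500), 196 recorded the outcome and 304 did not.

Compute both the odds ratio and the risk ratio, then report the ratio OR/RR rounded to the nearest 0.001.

1.965

From the description: a = 1353, b = 606, c = 196, d = 304.
OR = (1353·304)/(606·196) = 411312/118776 = 3.46292
Risk in exposed = 1353/1959 = 0.69066; risk in unexposed = 196/500 = 0.39200; RR = 1.76188
OR/RR = 3.46292 / 1.76188 = 1.96547
The outcome is not rare, so the OR lies further from 1 than the RR.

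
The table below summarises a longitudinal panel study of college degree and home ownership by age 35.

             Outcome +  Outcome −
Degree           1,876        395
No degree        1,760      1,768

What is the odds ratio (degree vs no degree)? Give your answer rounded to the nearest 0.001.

Cells: a = 1876, b = 395, c = 1760, d = 1768.
OR = (a·d)/(b·c) = (1876 × 1768) / (395 × 1760) = 3316768 / 695200 = 4.77096
The odds of home ownership by age 35 are about 4.77 times as high in the degree group.

4.771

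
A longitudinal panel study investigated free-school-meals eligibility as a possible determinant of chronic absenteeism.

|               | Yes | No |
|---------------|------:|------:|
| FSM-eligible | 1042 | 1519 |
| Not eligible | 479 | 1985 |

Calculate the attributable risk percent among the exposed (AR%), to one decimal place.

52.2

Cells: a = 1042, b = 1519, c = 479, d = 1985.
Risk in exposed = 1042/2561 = 0.40687; risk in unexposed = 479/2464 = 0.19440.
RR = 0.40687/0.19440 = 2.09297
AR% = (RR − 1)/RR × 100 = (2.09297 − 1)/2.09297 × 100 = 52.2210%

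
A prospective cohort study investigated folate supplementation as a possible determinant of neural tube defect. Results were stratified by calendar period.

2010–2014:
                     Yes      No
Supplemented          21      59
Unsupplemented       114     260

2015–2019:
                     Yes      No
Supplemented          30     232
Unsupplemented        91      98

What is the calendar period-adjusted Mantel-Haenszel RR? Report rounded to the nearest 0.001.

0.409

RR_MH = Σ(aᵢ·n₀ᵢ/nᵢ) / Σ(cᵢ·n₁ᵢ/nᵢ), with n₁ᵢ = aᵢ+bᵢ (exposed), n₀ᵢ = cᵢ+dᵢ (unexposed), nᵢ = n₁ᵢ+n₀ᵢ.
Stratum 1 (2010–2014): n₁ = 80, n₀ = 374, n = 454; a·n₀/n = 21·374/454 = 17.2996; c·n₁/n = 114·80/454 = 20.0881
Stratum 2 (2015–2019): n₁ = 262, n₀ = 189, n = 451; a·n₀/n = 30·189/451 = 12.5721; c·n₁/n = 91·262/451 = 52.8647
RR_MH = (17.2996 + 12.5721) / (20.0881 + 52.8647) = 29.8716 / 72.9529 = 0.40946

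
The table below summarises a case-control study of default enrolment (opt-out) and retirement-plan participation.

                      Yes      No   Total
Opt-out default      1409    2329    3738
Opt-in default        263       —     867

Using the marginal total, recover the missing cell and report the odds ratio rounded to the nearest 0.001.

1.389

The missing cell is in the unexposed row: 867 − 263 = 604.
So a = 1409, b = 2329, c = 263, d = 604.
OR = (a·d)/(b·c) = (1409 × 604) / (2329 × 263) = 851036 / 612527 = 1.38939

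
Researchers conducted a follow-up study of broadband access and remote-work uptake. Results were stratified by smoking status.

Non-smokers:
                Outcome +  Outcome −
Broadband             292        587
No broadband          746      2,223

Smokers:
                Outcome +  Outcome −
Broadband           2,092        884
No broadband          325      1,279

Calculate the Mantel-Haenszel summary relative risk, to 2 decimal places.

RR_MH = Σ(aᵢ·n₀ᵢ/nᵢ) / Σ(cᵢ·n₁ᵢ/nᵢ), with n₁ᵢ = aᵢ+bᵢ (exposed), n₀ᵢ = cᵢ+dᵢ (unexposed), nᵢ = n₁ᵢ+n₀ᵢ.
Stratum 1 (Non-smokers): n₁ = 879, n₀ = 2969, n = 3848; a·n₀/n = 292·2969/3848 = 225.2983; c·n₁/n = 746·879/3848 = 170.4090
Stratum 2 (Smokers): n₁ = 2976, n₀ = 1604, n = 4580; a·n₀/n = 2092·1604/4580 = 732.6568; c·n₁/n = 325·2976/4580 = 211.1790
RR_MH = (225.2983 + 732.6568) / (170.4090 + 211.1790) = 957.9551 / 381.5881 = 2.51044

2.51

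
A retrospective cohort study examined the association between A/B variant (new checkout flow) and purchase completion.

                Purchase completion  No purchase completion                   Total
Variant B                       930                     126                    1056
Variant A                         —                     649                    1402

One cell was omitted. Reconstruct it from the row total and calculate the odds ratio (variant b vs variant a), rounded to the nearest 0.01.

The missing cell is in the unexposed row: 1402 − 649 = 753.
So a = 930, b = 126, c = 753, d = 649.
OR = (a·d)/(b·c) = (930 × 649) / (126 × 753) = 603570 / 94878 = 6.36154

6.36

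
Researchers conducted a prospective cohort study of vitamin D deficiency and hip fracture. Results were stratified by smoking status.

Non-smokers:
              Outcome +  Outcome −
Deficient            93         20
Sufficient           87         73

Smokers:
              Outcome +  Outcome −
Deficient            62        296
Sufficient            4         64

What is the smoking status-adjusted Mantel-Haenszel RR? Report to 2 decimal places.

RR_MH = Σ(aᵢ·n₀ᵢ/nᵢ) / Σ(cᵢ·n₁ᵢ/nᵢ), with n₁ᵢ = aᵢ+bᵢ (exposed), n₀ᵢ = cᵢ+dᵢ (unexposed), nᵢ = n₁ᵢ+n₀ᵢ.
Stratum 1 (Non-smokers): n₁ = 113, n₀ = 160, n = 273; a·n₀/n = 93·160/273 = 54.5055; c·n₁/n = 87·113/273 = 36.0110
Stratum 2 (Smokers): n₁ = 358, n₀ = 68, n = 426; a·n₀/n = 62·68/426 = 9.8967; c·n₁/n = 4·358/426 = 3.3615
RR_MH = (54.5055 + 9.8967) / (36.0110 + 3.3615) = 64.4022 / 39.3725 = 1.63572

1.64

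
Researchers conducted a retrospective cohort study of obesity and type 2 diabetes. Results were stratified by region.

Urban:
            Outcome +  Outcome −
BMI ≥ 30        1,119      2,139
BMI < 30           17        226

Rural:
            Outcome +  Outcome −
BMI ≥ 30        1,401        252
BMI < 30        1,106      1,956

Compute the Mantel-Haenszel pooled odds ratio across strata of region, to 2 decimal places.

9.40

OR_MH = Σ(aᵢdᵢ/nᵢ) / Σ(bᵢcᵢ/nᵢ), where nᵢ is the stratum total.
Stratum 1 (Urban): n = 3501; a·d/n = 1119·226/3501 = 72.2348; b·c/n = 2139·17/3501 = 10.3865
Stratum 2 (Rural): n = 4715; a·d/n = 1401·1956/4715 = 581.1996; b·c/n = 252·1106/4715 = 59.1118
OR_MH = (72.2348 + 581.1996) / (10.3865 + 59.1118) = 653.4344 / 69.4982 = 9.40217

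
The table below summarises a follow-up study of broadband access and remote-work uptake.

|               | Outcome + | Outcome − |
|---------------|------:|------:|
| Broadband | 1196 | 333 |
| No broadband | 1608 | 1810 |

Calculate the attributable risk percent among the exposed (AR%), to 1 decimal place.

Cells: a = 1196, b = 333, c = 1608, d = 1810.
Risk in exposed = 1196/1529 = 0.78221; risk in unexposed = 1608/3418 = 0.47045.
RR = 0.78221/0.47045 = 1.66268
AR% = (RR − 1)/RR × 100 = (1.66268 − 1)/1.66268 × 100 = 39.8563%

39.9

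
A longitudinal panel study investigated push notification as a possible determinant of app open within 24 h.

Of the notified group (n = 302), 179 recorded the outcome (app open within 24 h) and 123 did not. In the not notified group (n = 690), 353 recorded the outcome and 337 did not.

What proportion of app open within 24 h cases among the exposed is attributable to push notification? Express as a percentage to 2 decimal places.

13.69

From the description: a = 179, b = 123, c = 353, d = 337.
Risk in exposed = 179/302 = 0.59272; risk in unexposed = 353/690 = 0.51159.
RR = 0.59272/0.51159 = 1.15857
AR% = (RR − 1)/RR × 100 = (1.15857 − 1)/1.15857 × 100 = 13.6863%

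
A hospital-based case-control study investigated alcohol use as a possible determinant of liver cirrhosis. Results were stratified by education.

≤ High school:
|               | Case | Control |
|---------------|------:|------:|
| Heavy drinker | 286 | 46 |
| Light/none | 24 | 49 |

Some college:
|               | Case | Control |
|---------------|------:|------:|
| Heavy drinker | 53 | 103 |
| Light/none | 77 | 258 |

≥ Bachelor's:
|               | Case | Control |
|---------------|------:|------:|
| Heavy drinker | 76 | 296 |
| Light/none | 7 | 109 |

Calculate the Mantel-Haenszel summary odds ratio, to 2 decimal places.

3.43

OR_MH = Σ(aᵢdᵢ/nᵢ) / Σ(bᵢcᵢ/nᵢ), where nᵢ is the stratum total.
Stratum 1 (≤ High school): n = 405; a·d/n = 286·49/405 = 34.6025; b·c/n = 46·24/405 = 2.7259
Stratum 2 (Some college): n = 491; a·d/n = 53·258/491 = 27.8493; b·c/n = 103·77/491 = 16.1527
Stratum 3 (≥ Bachelor's): n = 488; a·d/n = 76·109/488 = 16.9754; b·c/n = 296·7/488 = 4.2459
OR_MH = (34.6025 + 27.8493 + 16.9754) / (2.7259 + 16.1527 + 4.2459) = 79.4272 / 23.1246 = 3.43475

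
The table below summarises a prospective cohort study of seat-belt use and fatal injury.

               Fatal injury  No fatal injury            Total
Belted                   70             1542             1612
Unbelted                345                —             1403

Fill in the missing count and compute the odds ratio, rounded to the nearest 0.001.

0.139

The missing cell is in the unexposed row: 1403 − 345 = 1058.
So a = 70, b = 1542, c = 345, d = 1058.
OR = (a·d)/(b·c) = (70 × 1058) / (1542 × 345) = 74060 / 531990 = 0.13921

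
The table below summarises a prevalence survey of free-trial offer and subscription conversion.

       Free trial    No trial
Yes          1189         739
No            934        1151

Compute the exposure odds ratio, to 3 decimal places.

Reading the table with exposure as columns: a = 1189 (Free trial, case), b = 934 (Free trial, non-case), c = 739 (No trial, case), d = 1151.
OR = (a·d)/(b·c) = (1189 × 1151) / (934 × 739) = 1368539 / 690226 = 1.98274
The odds of subscription conversion are about 1.98 times as high in the free trial group.

1.983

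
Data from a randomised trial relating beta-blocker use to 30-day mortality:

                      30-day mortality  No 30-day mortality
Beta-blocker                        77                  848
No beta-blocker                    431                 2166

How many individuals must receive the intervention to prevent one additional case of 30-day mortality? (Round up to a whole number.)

13

Risk in treated group = 77/925 = 0.08324; risk in control = 431/2597 = 0.16596.
Absolute risk reduction = 0.16596 − 0.08324 = 0.08272
NNT = 1 / ARR = 1 / 0.08272 = 12.089 → round up → 13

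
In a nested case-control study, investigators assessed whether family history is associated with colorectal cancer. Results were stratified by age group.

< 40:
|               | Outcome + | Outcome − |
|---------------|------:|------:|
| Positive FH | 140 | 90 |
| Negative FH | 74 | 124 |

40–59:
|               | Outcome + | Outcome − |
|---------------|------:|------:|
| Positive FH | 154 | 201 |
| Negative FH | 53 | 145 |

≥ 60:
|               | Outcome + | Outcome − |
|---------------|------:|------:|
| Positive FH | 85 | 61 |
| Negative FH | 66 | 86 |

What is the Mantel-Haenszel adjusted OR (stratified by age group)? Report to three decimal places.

2.182

OR_MH = Σ(aᵢdᵢ/nᵢ) / Σ(bᵢcᵢ/nᵢ), where nᵢ is the stratum total.
Stratum 1 (< 40): n = 428; a·d/n = 140·124/428 = 40.5607; b·c/n = 90·74/428 = 15.5607
Stratum 2 (40–59): n = 553; a·d/n = 154·145/553 = 40.3797; b·c/n = 201·53/553 = 19.2640
Stratum 3 (≥ 60): n = 298; a·d/n = 85·86/298 = 24.5302; b·c/n = 61·66/298 = 13.5101
OR_MH = (40.5607 + 40.3797 + 24.5302) / (15.5607 + 19.2640 + 13.5101) = 105.4707 / 48.3348 = 2.18208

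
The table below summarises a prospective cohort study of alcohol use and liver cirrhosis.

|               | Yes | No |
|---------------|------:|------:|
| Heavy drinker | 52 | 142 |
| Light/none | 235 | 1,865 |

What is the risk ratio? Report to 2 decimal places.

2.40

Cells: a = 52, b = 142, c = 235, d = 1865.
Risk in exposed = 52/194 = 0.26804; risk in unexposed = 235/2100 = 0.11190.
RR = 0.26804 / 0.11190 = 2.39526
The risk among the exposed is 2.40 times that among the unexposed.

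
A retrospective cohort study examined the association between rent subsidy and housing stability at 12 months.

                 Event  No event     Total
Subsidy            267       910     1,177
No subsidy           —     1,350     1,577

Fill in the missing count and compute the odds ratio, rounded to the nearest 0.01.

The missing cell is in the unexposed row: 1577 − 1350 = 227.
So a = 267, b = 910, c = 227, d = 1350.
OR = (a·d)/(b·c) = (267 × 1350) / (910 × 227) = 360450 / 206570 = 1.74493

1.74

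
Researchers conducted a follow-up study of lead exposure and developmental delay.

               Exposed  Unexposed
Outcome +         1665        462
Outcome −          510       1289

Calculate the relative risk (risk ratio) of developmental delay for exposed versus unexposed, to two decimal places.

Reading the table with exposure as columns: a = 1665 (Exposed, case), b = 510 (Exposed, non-case), c = 462 (Unexposed, case), d = 1289.
Risk in exposed = 1665/2175 = 0.76552; risk in unexposed = 462/1751 = 0.26385.
RR = 0.76552 / 0.26385 = 2.90134
The risk among the exposed is 2.90 times that among the unexposed.

2.90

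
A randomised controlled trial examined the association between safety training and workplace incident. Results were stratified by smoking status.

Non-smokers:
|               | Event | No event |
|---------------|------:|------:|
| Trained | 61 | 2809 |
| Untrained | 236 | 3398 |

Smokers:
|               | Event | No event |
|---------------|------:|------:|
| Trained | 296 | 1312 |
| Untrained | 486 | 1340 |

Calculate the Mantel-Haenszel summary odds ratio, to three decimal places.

0.512

OR_MH = Σ(aᵢdᵢ/nᵢ) / Σ(bᵢcᵢ/nᵢ), where nᵢ is the stratum total.
Stratum 1 (Non-smokers): n = 6504; a·d/n = 61·3398/6504 = 31.8693; b·c/n = 2809·236/6504 = 101.9256
Stratum 2 (Smokers): n = 3434; a·d/n = 296·1340/3434 = 115.5038; b·c/n = 1312·486/3434 = 185.6820
OR_MH = (31.8693 + 115.5038) / (101.9256 + 185.6820) = 147.3731 / 287.6076 = 0.51241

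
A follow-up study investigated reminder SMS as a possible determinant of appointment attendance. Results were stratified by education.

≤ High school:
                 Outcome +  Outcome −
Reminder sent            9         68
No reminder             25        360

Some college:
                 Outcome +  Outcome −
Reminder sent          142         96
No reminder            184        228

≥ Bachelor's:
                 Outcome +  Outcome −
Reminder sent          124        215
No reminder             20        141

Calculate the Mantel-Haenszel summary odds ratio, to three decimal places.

OR_MH = Σ(aᵢdᵢ/nᵢ) / Σ(bᵢcᵢ/nᵢ), where nᵢ is the stratum total.
Stratum 1 (≤ High school): n = 462; a·d/n = 9·360/462 = 7.0130; b·c/n = 68·25/462 = 3.6797
Stratum 2 (Some college): n = 650; a·d/n = 142·228/650 = 49.8092; b·c/n = 96·184/650 = 27.1754
Stratum 3 (≥ Bachelor's): n = 500; a·d/n = 124·141/500 = 34.9680; b·c/n = 215·20/500 = 8.6000
OR_MH = (7.0130 + 49.8092 + 34.9680) / (3.6797 + 27.1754 + 8.6000) = 91.7902 / 39.4550 = 2.32645

2.326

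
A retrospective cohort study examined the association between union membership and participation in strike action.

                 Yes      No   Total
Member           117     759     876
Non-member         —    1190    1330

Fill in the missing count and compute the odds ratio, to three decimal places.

The missing cell is in the unexposed row: 1330 − 1190 = 140.
So a = 117, b = 759, c = 140, d = 1190.
OR = (a·d)/(b·c) = (117 × 1190) / (759 × 140) = 139230 / 106260 = 1.31028

1.310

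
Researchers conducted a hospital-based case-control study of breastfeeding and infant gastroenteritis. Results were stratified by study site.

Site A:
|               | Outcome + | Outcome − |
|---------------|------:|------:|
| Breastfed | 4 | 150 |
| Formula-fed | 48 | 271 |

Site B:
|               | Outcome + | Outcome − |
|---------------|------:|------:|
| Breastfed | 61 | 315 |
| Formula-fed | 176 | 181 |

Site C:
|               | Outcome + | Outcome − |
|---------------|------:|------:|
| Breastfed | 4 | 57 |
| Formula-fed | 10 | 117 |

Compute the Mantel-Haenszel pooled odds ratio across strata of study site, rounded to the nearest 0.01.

0.21

OR_MH = Σ(aᵢdᵢ/nᵢ) / Σ(bᵢcᵢ/nᵢ), where nᵢ is the stratum total.
Stratum 1 (Site A): n = 473; a·d/n = 4·271/473 = 2.2918; b·c/n = 150·48/473 = 15.2220
Stratum 2 (Site B): n = 733; a·d/n = 61·181/733 = 15.0628; b·c/n = 315·176/733 = 75.6344
Stratum 3 (Site C): n = 188; a·d/n = 4·117/188 = 2.4894; b·c/n = 57·10/188 = 3.0319
OR_MH = (2.2918 + 15.0628 + 2.4894) / (15.2220 + 75.6344 + 3.0319) = 19.8439 / 93.8883 = 0.21136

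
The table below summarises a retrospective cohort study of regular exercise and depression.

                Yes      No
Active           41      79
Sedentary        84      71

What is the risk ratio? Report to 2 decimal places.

0.63

Cells: a = 41, b = 79, c = 84, d = 71.
Risk in exposed = 41/120 = 0.34167; risk in unexposed = 84/155 = 0.54194.
RR = 0.34167 / 0.54194 = 0.63046
The risk is 37% lower among the exposed than among the unexposed.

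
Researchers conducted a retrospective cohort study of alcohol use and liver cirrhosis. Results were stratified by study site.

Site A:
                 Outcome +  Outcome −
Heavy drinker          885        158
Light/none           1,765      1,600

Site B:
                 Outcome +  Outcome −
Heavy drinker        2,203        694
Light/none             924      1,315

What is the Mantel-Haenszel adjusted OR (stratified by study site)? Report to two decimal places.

4.71

OR_MH = Σ(aᵢdᵢ/nᵢ) / Σ(bᵢcᵢ/nᵢ), where nᵢ is the stratum total.
Stratum 1 (Site A): n = 4408; a·d/n = 885·1600/4408 = 321.2341; b·c/n = 158·1765/4408 = 63.2645
Stratum 2 (Site B): n = 5136; a·d/n = 2203·1315/5136 = 564.0469; b·c/n = 694·924/5136 = 124.8551
OR_MH = (321.2341 + 564.0469) / (63.2645 + 124.8551) = 885.2810 / 188.1197 = 4.70595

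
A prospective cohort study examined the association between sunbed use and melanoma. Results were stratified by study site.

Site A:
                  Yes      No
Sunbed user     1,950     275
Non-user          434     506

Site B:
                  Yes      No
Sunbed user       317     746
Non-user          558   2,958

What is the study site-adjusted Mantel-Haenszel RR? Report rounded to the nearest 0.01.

1.89

RR_MH = Σ(aᵢ·n₀ᵢ/nᵢ) / Σ(cᵢ·n₁ᵢ/nᵢ), with n₁ᵢ = aᵢ+bᵢ (exposed), n₀ᵢ = cᵢ+dᵢ (unexposed), nᵢ = n₁ᵢ+n₀ᵢ.
Stratum 1 (Site A): n₁ = 2225, n₀ = 940, n = 3165; a·n₀/n = 1950·940/3165 = 579.1469; c·n₁/n = 434·2225/3165 = 305.1027
Stratum 2 (Site B): n₁ = 1063, n₀ = 3516, n = 4579; a·n₀/n = 317·3516/4579 = 243.4095; c·n₁/n = 558·1063/4579 = 129.5379
RR_MH = (579.1469 + 243.4095) / (305.1027 + 129.5379) = 822.5564 / 434.6406 = 1.89250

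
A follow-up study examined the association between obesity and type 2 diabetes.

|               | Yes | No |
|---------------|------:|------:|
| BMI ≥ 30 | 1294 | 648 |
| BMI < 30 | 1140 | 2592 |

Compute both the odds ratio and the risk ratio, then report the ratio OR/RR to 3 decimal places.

2.081

Cells: a = 1294, b = 648, c = 1140, d = 2592.
OR = (1294·2592)/(648·1140) = 3354048/738720 = 4.54035
Risk in exposed = 1294/1942 = 0.66632; risk in unexposed = 1140/3732 = 0.30547; RR = 2.18133
OR/RR = 4.54035 / 2.18133 = 2.08146
The outcome is not rare, so the OR lies further from 1 than the RR.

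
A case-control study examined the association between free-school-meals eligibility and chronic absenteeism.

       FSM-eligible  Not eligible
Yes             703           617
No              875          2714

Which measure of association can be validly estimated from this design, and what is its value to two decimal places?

3.53

Reading the table with exposure as columns: a = 703 (FSM-eligible, case), b = 875 (FSM-eligible, non-case), c = 617 (Not eligible, case), d = 2714.
This is a case-control study: participants were sampled on outcome status, so risks in the source population cannot be estimated directly — relative risk is not valid here. The odds ratio is the appropriate measure.
OR = (a·d)/(b·c) = (703 × 2714) / (875 × 617) = 1907942 / 539875 = 3.53404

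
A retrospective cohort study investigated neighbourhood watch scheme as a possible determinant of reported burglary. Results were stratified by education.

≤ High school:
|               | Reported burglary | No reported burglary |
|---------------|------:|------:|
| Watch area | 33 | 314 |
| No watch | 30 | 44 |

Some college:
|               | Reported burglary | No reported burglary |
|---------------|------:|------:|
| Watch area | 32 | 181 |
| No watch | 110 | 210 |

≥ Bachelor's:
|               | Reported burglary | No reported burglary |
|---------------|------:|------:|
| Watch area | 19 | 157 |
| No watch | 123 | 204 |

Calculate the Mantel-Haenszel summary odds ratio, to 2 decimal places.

OR_MH = Σ(aᵢdᵢ/nᵢ) / Σ(bᵢcᵢ/nᵢ), where nᵢ is the stratum total.
Stratum 1 (≤ High school): n = 421; a·d/n = 33·44/421 = 3.4489; b·c/n = 314·30/421 = 22.3753
Stratum 2 (Some college): n = 533; a·d/n = 32·210/533 = 12.6079; b·c/n = 181·110/533 = 37.3546
Stratum 3 (≥ Bachelor's): n = 503; a·d/n = 19·204/503 = 7.7058; b·c/n = 157·123/503 = 38.3917
OR_MH = (3.4489 + 12.6079 + 7.7058) / (22.3753 + 37.3546 + 38.3917) = 23.7626 / 98.1215 = 0.24217

0.24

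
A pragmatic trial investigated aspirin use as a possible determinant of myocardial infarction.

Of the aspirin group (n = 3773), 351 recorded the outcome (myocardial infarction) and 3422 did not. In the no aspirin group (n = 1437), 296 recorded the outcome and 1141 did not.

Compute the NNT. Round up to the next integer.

Risk in treated group = 351/3773 = 0.09303; risk in control = 296/1437 = 0.20598.
Absolute risk reduction = 0.20598 − 0.09303 = 0.11296
NNT = 1 / ARR = 1 / 0.11296 = 8.853 → round up → 9

9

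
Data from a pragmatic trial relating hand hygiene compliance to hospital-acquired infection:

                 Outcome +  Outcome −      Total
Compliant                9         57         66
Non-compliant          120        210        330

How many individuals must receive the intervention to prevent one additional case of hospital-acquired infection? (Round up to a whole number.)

Risk in treated group = 9/66 = 0.13636; risk in control = 120/330 = 0.36364.
Absolute risk reduction = 0.36364 − 0.13636 = 0.22727
NNT = 1 / ARR = 1 / 0.22727 = 4.400 → round up → 5

5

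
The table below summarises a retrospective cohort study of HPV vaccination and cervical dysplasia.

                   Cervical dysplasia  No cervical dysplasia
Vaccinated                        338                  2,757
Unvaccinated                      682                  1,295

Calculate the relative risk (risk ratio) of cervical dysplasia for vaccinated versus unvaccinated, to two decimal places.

0.32

Cells: a = 338, b = 2757, c = 682, d = 1295.
Risk in exposed = 338/3095 = 0.10921; risk in unexposed = 682/1977 = 0.34497.
RR = 0.10921 / 0.34497 = 0.31658
The risk is 68% lower among the exposed than among the unexposed.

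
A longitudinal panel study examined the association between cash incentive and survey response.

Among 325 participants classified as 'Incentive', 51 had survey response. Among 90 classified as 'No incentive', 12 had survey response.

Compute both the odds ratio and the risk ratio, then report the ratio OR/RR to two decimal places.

1.03

From the description: a = 51, b = 274, c = 12, d = 78.
OR = (51·78)/(274·12) = 3978/3288 = 1.20985
Risk in exposed = 51/325 = 0.15692; risk in unexposed = 12/90 = 0.13333; RR = 1.17692
OR/RR = 1.20985 / 1.17692 = 1.02798
The outcome is not rare, so the OR lies further from 1 than the RR.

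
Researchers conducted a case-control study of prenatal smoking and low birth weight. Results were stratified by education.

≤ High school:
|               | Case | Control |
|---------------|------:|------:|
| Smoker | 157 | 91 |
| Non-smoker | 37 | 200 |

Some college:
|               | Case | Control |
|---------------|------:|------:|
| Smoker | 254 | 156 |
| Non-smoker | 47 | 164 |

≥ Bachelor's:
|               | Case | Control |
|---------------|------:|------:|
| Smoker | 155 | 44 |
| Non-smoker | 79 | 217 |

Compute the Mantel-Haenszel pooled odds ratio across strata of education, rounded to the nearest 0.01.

OR_MH = Σ(aᵢdᵢ/nᵢ) / Σ(bᵢcᵢ/nᵢ), where nᵢ is the stratum total.
Stratum 1 (≤ High school): n = 485; a·d/n = 157·200/485 = 64.7423; b·c/n = 91·37/485 = 6.9423
Stratum 2 (Some college): n = 621; a·d/n = 254·164/621 = 67.0789; b·c/n = 156·47/621 = 11.8068
Stratum 3 (≥ Bachelor's): n = 495; a·d/n = 155·217/495 = 67.9495; b·c/n = 44·79/495 = 7.0222
OR_MH = (64.7423 + 67.0789 + 67.9495) / (6.9423 + 11.8068 + 7.0222) = 199.7707 / 25.7713 = 7.75169

7.75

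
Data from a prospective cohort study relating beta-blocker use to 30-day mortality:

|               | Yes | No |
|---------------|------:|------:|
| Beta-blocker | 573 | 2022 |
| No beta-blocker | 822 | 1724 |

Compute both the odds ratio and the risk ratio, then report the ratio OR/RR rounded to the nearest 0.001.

0.869

Cells: a = 573, b = 2022, c = 822, d = 1724.
OR = (573·1724)/(2022·822) = 987852/1662084 = 0.59435
Risk in exposed = 573/2595 = 0.22081; risk in unexposed = 822/2546 = 0.32286; RR = 0.68392
OR/RR = 0.59435 / 0.68392 = 0.86903
The outcome is not rare, so the OR lies further from 1 than the RR.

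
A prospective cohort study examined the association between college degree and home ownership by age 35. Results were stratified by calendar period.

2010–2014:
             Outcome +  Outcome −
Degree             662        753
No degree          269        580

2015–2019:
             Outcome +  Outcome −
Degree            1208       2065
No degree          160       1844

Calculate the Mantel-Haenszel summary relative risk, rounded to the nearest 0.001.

2.644

RR_MH = Σ(aᵢ·n₀ᵢ/nᵢ) / Σ(cᵢ·n₁ᵢ/nᵢ), with n₁ᵢ = aᵢ+bᵢ (exposed), n₀ᵢ = cᵢ+dᵢ (unexposed), nᵢ = n₁ᵢ+n₀ᵢ.
Stratum 1 (2010–2014): n₁ = 1415, n₀ = 849, n = 2264; a·n₀/n = 662·849/2264 = 248.2500; c·n₁/n = 269·1415/2264 = 168.1250
Stratum 2 (2015–2019): n₁ = 3273, n₀ = 2004, n = 5277; a·n₀/n = 1208·2004/5277 = 458.7516; c·n₁/n = 160·3273/5277 = 99.2382
RR_MH = (248.2500 + 458.7516) / (168.1250 + 99.2382) = 707.0016 / 267.3632 = 2.64435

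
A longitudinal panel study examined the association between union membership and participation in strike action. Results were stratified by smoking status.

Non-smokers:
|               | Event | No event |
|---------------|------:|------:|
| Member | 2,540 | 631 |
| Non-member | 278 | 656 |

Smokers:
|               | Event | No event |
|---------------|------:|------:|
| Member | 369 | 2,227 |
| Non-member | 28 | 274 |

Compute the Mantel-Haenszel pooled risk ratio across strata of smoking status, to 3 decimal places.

RR_MH = Σ(aᵢ·n₀ᵢ/nᵢ) / Σ(cᵢ·n₁ᵢ/nᵢ), with n₁ᵢ = aᵢ+bᵢ (exposed), n₀ᵢ = cᵢ+dᵢ (unexposed), nᵢ = n₁ᵢ+n₀ᵢ.
Stratum 1 (Non-smokers): n₁ = 3171, n₀ = 934, n = 4105; a·n₀/n = 2540·934/4105 = 577.9196; c·n₁/n = 278·3171/4105 = 214.7474
Stratum 2 (Smokers): n₁ = 2596, n₀ = 302, n = 2898; a·n₀/n = 369·302/2898 = 38.4534; c·n₁/n = 28·2596/2898 = 25.0821
RR_MH = (577.9196 + 38.4534) / (214.7474 + 25.0821) = 616.3730 / 239.8295 = 2.57005

2.570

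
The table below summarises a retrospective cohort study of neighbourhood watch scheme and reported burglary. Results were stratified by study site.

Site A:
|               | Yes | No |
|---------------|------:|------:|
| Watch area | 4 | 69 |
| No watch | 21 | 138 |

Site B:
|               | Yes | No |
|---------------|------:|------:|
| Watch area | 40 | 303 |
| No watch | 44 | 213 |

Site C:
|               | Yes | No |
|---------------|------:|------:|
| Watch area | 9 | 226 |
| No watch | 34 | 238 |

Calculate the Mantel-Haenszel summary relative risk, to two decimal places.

RR_MH = Σ(aᵢ·n₀ᵢ/nᵢ) / Σ(cᵢ·n₁ᵢ/nᵢ), with n₁ᵢ = aᵢ+bᵢ (exposed), n₀ᵢ = cᵢ+dᵢ (unexposed), nᵢ = n₁ᵢ+n₀ᵢ.
Stratum 1 (Site A): n₁ = 73, n₀ = 159, n = 232; a·n₀/n = 4·159/232 = 2.7414; c·n₁/n = 21·73/232 = 6.6078
Stratum 2 (Site B): n₁ = 343, n₀ = 257, n = 600; a·n₀/n = 40·257/600 = 17.1333; c·n₁/n = 44·343/600 = 25.1533
Stratum 3 (Site C): n₁ = 235, n₀ = 272, n = 507; a·n₀/n = 9·272/507 = 4.8284; c·n₁/n = 34·235/507 = 15.7594
RR_MH = (2.7414 + 17.1333 + 4.8284) / (6.6078 + 25.1533 + 15.7594) = 24.7031 / 47.5205 = 0.51984

0.52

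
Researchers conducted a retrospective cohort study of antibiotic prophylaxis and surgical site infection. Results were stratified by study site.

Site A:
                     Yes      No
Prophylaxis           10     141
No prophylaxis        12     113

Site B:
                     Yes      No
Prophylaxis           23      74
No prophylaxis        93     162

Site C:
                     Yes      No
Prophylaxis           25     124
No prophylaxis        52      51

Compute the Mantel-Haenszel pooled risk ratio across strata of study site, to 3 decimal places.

RR_MH = Σ(aᵢ·n₀ᵢ/nᵢ) / Σ(cᵢ·n₁ᵢ/nᵢ), with n₁ᵢ = aᵢ+bᵢ (exposed), n₀ᵢ = cᵢ+dᵢ (unexposed), nᵢ = n₁ᵢ+n₀ᵢ.
Stratum 1 (Site A): n₁ = 151, n₀ = 125, n = 276; a·n₀/n = 10·125/276 = 4.5290; c·n₁/n = 12·151/276 = 6.5652
Stratum 2 (Site B): n₁ = 97, n₀ = 255, n = 352; a·n₀/n = 23·255/352 = 16.6619; c·n₁/n = 93·97/352 = 25.6278
Stratum 3 (Site C): n₁ = 149, n₀ = 103, n = 252; a·n₀/n = 25·103/252 = 10.2183; c·n₁/n = 52·149/252 = 30.7460
RR_MH = (4.5290 + 16.6619 + 10.2183) / (6.5652 + 25.6278 + 30.7460) = 31.4092 / 62.9391 = 0.49904

0.499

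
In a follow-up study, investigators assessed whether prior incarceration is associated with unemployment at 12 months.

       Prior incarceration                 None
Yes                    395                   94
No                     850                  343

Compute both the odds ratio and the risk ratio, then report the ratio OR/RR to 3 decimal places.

Reading the table with exposure as columns: a = 395 (Prior incarceration, case), b = 850 (Prior incarceration, non-case), c = 94 (None, case), d = 343.
OR = (395·343)/(850·94) = 135485/79900 = 1.69568
Risk in exposed = 395/1245 = 0.31727; risk in unexposed = 94/437 = 0.21510; RR = 1.47496
OR/RR = 1.69568 / 1.47496 = 1.14964
The outcome is not rare, so the OR lies further from 1 than the RR.

1.150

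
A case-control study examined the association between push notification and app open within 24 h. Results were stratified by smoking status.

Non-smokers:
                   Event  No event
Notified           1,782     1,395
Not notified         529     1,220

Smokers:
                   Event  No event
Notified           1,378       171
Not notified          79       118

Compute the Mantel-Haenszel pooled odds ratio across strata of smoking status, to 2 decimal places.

OR_MH = Σ(aᵢdᵢ/nᵢ) / Σ(bᵢcᵢ/nᵢ), where nᵢ is the stratum total.
Stratum 1 (Non-smokers): n = 4926; a·d/n = 1782·1220/4926 = 441.3398; b·c/n = 1395·529/4926 = 149.8082
Stratum 2 (Smokers): n = 1746; a·d/n = 1378·118/1746 = 93.1294; b·c/n = 171·79/1746 = 7.7371
OR_MH = (441.3398 + 93.1294) / (149.8082 + 7.7371) = 534.4693 / 157.5453 = 3.39248

3.39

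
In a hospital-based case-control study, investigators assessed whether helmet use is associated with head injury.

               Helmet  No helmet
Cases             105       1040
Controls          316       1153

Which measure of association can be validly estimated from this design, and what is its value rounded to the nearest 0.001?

Reading the table with exposure as columns: a = 105 (Helmet, case), b = 316 (Helmet, non-case), c = 1040 (No helmet, case), d = 1153.
This is a hospital-based case-control study: participants were sampled on outcome status, so risks in the source population cannot be estimated directly — relative risk is not valid here. The odds ratio is the appropriate measure.
OR = (a·d)/(b·c) = (105 × 1153) / (316 × 1040) = 121065 / 328640 = 0.36838

0.368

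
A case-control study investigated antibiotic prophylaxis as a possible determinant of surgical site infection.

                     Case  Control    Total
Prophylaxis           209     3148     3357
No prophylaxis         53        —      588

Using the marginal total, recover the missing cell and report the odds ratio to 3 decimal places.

0.670

The missing cell is in the unexposed row: 588 − 53 = 535.
So a = 209, b = 3148, c = 53, d = 535.
OR = (a·d)/(b·c) = (209 × 535) / (3148 × 53) = 111815 / 166844 = 0.67018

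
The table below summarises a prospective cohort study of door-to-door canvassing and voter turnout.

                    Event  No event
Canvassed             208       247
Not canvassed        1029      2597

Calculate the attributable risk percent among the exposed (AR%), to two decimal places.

37.92

Cells: a = 208, b = 247, c = 1029, d = 2597.
Risk in exposed = 208/455 = 0.45714; risk in unexposed = 1029/3626 = 0.28378.
RR = 0.45714/0.28378 = 1.61088
AR% = (RR − 1)/RR × 100 = (1.61088 − 1)/1.61088 × 100 = 37.9223%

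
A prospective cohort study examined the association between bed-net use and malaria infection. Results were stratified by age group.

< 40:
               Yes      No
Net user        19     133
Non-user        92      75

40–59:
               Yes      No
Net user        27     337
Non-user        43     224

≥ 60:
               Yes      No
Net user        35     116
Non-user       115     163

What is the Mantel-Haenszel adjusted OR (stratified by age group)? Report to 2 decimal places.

OR_MH = Σ(aᵢdᵢ/nᵢ) / Σ(bᵢcᵢ/nᵢ), where nᵢ is the stratum total.
Stratum 1 (< 40): n = 319; a·d/n = 19·75/319 = 4.4671; b·c/n = 133·92/319 = 38.3574
Stratum 2 (40–59): n = 631; a·d/n = 27·224/631 = 9.5848; b·c/n = 337·43/631 = 22.9651
Stratum 3 (≥ 60): n = 429; a·d/n = 35·163/429 = 13.2984; b·c/n = 116·115/429 = 31.0956
OR_MH = (4.4671 + 9.5848 + 13.2984) / (38.3574 + 22.9651 + 31.0956) = 27.3502 / 92.4181 = 0.29594

0.30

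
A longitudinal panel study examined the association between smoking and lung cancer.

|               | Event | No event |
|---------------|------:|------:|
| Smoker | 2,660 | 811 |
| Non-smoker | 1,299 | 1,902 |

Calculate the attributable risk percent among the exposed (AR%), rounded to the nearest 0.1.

47.0

Cells: a = 2660, b = 811, c = 1299, d = 1902.
Risk in exposed = 2660/3471 = 0.76635; risk in unexposed = 1299/3201 = 0.40581.
RR = 0.76635/0.40581 = 1.88844
AR% = (RR − 1)/RR × 100 = (1.88844 − 1)/1.88844 × 100 = 47.0463%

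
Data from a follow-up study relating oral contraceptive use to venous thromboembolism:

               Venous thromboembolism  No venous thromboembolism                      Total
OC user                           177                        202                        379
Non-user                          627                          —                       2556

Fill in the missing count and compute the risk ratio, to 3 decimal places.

The missing cell is in the unexposed row: 2556 − 627 = 1929.
So a = 177, b = 202, c = 627, d = 1929.
RR = [a/(a+b)] / [c/(c+d)] = (177/379) / (627/2556) = 0.46702/0.24531 = 1.90383

1.904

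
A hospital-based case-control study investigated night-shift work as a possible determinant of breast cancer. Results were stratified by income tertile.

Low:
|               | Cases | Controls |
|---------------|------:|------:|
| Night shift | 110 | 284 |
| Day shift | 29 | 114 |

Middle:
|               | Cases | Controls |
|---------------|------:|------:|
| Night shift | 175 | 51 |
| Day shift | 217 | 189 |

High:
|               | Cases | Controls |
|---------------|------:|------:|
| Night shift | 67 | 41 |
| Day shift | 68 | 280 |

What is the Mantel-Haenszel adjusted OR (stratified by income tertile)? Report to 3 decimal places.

2.998

OR_MH = Σ(aᵢdᵢ/nᵢ) / Σ(bᵢcᵢ/nᵢ), where nᵢ is the stratum total.
Stratum 1 (Low): n = 537; a·d/n = 110·114/537 = 23.3520; b·c/n = 284·29/537 = 15.3371
Stratum 2 (Middle): n = 632; a·d/n = 175·189/632 = 52.3339; b·c/n = 51·217/632 = 17.5111
Stratum 3 (High): n = 456; a·d/n = 67·280/456 = 41.1404; b·c/n = 41·68/456 = 6.1140
OR_MH = (23.3520 + 52.3339 + 41.1404) / (15.3371 + 17.5111 + 6.1140) = 116.8262 / 38.9622 = 2.99845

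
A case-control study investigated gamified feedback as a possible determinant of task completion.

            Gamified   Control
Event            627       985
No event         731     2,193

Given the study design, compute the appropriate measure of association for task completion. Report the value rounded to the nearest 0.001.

Reading the table with exposure as columns: a = 627 (Gamified, case), b = 731 (Gamified, non-case), c = 985 (Control, case), d = 2193.
This is a case-control study: participants were sampled on outcome status, so risks in the source population cannot be estimated directly — relative risk is not valid here. The odds ratio is the appropriate measure.
OR = (a·d)/(b·c) = (627 × 2193) / (731 × 985) = 1375011 / 720035 = 1.90964

1.910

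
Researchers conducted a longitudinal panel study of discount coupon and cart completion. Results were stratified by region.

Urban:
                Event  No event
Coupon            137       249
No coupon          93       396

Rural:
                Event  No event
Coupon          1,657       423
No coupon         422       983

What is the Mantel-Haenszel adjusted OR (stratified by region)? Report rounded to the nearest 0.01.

6.81

OR_MH = Σ(aᵢdᵢ/nᵢ) / Σ(bᵢcᵢ/nᵢ), where nᵢ is the stratum total.
Stratum 1 (Urban): n = 875; a·d/n = 137·396/875 = 62.0023; b·c/n = 249·93/875 = 26.4651
Stratum 2 (Rural): n = 3485; a·d/n = 1657·983/3485 = 467.3834; b·c/n = 423·422/3485 = 51.2212
OR_MH = (62.0023 + 467.3834) / (26.4651 + 51.2212) = 529.3856 / 77.6864 = 6.81439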